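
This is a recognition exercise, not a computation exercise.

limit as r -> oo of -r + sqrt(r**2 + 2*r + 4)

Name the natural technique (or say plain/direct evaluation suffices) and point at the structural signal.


Verdict: conjugate multiplication — both pieces blow up but their difference is finite; the conjugate trick rationalizes sqrt(r**2 + 2*r + 4) - r.


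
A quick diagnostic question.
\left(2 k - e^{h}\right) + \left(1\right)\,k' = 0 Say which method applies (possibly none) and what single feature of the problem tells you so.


Technique: a linear integrating factor — the equation is linear in k with coefficient 2; multiplying by the integrating factor exp(∫2) makes the left side a perfect derivative.


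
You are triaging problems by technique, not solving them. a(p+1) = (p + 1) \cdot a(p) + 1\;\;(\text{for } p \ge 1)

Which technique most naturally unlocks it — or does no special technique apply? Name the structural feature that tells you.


Best approach: a summation factor — first-order linear but the coefficient p + 1 moves with the index — divide by the cumulative product and telescope.


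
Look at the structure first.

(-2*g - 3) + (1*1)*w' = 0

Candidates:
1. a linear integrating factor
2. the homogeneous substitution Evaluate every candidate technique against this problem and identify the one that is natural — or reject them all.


Method: no special technique — the slope is a function of g alone, so integrate both sides directly.
- a linear integrating factor: with the unknown absent the integrating factor is a formality; direct integration is the working structure.
- the homogeneous substitution: the slope changes under joint rescaling, failing the degree-zero test.


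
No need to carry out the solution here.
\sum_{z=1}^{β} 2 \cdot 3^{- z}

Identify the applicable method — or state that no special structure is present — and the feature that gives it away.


Method: the geometric series formula — consecutive terms stand in a fixed index-free ratio — the geometric sum formula closes it.


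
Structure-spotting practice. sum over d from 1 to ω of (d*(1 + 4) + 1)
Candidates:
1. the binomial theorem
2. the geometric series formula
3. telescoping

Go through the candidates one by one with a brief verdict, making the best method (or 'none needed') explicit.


Verdict: no special technique — every summand is a constant multiple of a power of d — apply the standard power-sum identities one degree at a time.
- the binomial theorem: there is no sum-raised-to-a-power identity hiding in these terms.
- the geometric series formula — the term-to-term ratio drifts with the index — the one thing the geometric formula cannot absorb.
- telescoping — computed from the summand as displayed, the partial sums build up without the pairwise collapse telescoping exploits.


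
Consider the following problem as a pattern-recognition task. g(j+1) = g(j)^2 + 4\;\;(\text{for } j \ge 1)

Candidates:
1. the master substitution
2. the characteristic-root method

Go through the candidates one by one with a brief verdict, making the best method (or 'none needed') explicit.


Technique: no special technique — nonlinear feedback in the recursion rules out every root- or factor-based technique.
- the master substitution — the recursion steps by a constant offset, so exponential reindexing is pointless.
- the characteristic-root method — nonlinearity rules out exponential-mode superposition from the start.


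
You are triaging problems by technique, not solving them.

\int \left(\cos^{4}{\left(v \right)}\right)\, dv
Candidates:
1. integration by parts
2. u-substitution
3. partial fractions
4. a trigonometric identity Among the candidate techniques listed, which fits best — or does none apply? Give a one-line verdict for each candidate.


Verdict: a trigonometric identity — the even exponent on \cos^{4}{\left(v \right)} signals one move: rewrite via cos of the doubled angle.
- integration by parts: not the fit here: there is no polynomial factor to ladder down — parts can still close the trigonometric product by recursion, though the identity rewrite is the direct route.
- u-substitution: no subexpression of the integrand serves as a whole-integral substitution inner — individual terms may offer their own, but none carries its derivative as a factor of the full integrand; a working change of variable would have to be constructed from outside the expression.
- partial fractions: the expression is not a ratio of polynomials that decomposes further.
- a trigonometric identity: applies; the problem has the shape this method handles.


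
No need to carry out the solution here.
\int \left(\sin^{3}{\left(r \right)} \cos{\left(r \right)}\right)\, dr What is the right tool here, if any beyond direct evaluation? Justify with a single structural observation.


Method: u-substitution — collected, the integrand has one factor that is, up to a constant, the derivative of an inner expression the rest depends on — substitute for that inner expression.


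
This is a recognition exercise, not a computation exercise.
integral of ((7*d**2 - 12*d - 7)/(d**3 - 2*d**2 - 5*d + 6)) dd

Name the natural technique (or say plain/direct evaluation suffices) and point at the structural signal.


Diagnosis: partial fractions — the factorization of d**3 - 2*d**2 - 5*d + 6 is the whole battle; after it, each term is a table integral.


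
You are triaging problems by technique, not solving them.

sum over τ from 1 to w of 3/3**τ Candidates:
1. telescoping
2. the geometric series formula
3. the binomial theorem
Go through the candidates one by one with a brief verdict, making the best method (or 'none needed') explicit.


Method: the geometric series formula — consecutive terms stand in a fixed index-free ratio — the geometric sum formula closes it.
- telescoping — the terms as presented offer no neighboring cancellation — a telescoping rewrite may exist, but the displayed structure does not hand one over.
- the geometric series formula: applies; the problem has the shape this method handles.
- the binomial theorem: the terms do not reassemble into a binomial power.


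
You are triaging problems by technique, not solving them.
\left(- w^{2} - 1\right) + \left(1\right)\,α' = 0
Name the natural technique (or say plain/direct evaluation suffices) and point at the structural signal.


Diagnosis: no special technique — the slope is a function of w alone, so integrate both sides directly.


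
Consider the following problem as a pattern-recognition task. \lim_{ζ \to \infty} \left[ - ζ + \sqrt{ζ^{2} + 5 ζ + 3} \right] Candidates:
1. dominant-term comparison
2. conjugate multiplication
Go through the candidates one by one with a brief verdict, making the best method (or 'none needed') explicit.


Verdict: conjugate multiplication — this difference gives up after one conjugate multiplication — the radical structure cancels against its conjugate.
- dominant-term comparison — this limit is not decided by comparing leading-term growth at infinity.
- conjugate multiplication: applies; the problem has the shape this method handles.


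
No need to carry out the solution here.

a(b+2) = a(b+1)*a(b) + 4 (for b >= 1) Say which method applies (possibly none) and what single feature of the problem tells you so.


Method: no special technique — the unknown enters the rule nonlinearly, not as a weighted sum — no linear method is even well-posed.


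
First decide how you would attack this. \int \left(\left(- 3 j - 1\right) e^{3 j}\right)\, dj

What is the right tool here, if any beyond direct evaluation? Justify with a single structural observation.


Diagnosis: integration by parts — a polynomial - 3 j - 1 against the kernel e^{3 j} is the signature bounded-ladder case for integration by parts.


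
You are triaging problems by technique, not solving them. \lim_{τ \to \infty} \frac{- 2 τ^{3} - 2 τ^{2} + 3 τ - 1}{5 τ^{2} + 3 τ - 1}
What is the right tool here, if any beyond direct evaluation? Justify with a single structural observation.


Method: dominant-term comparison — at large τ only the top-degree terms survive; compare the leading terms and the limit falls out. Differentiating the expression as a single quotient would eventually settle it as well; matching dominant growth settles it immediately.


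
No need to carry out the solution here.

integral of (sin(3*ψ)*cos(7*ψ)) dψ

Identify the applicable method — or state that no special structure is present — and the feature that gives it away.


Technique: a trigonometric identity — split sin(3*ψ)*cos(7*ψ) with the angle-addition identities: the resulting sum integrates term by term.


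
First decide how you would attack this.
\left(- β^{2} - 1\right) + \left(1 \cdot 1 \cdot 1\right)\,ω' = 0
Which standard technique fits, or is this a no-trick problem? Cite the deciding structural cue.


Best approach: no special technique — the slope is a function of β alone, so integrate both sides directly.


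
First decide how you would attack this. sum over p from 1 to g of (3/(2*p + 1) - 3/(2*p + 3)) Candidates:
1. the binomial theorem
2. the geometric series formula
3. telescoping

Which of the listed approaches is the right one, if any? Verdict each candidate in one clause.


Method: telescoping — the summand is built as 3/(2*p + 1) minus its own successor — adjacent terms annihilate down the line.
- the binomial theorem — no binomial coefficients pair with matched powers.
- the geometric series formula: the term-to-term ratio changes with the index, so the geometric formula cannot close it.
- telescoping: yes, a natural case for it.


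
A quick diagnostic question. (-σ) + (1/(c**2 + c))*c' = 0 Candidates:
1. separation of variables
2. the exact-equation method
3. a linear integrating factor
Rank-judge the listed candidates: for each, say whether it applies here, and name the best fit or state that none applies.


Best approach: separation of variables — a product of single-variable factors, σ and c**2 + c — the textbook separable form. Rearranged, this also fits the Bernoulli template directly; separation reads the product structure as given.
- separation of variables — yes — fits the structure here.
- the exact-equation method — with no real cross-dependence between the variables, the exact-equation machinery is a detour rather than the natural reading.
- a linear integrating factor — the unknown enters nonlinearly (through a power, a denominator, or a transcendental function), which the linear integrating-factor recipe cannot absorb as-is — any repair would come from a preliminary substitution, not the factor.


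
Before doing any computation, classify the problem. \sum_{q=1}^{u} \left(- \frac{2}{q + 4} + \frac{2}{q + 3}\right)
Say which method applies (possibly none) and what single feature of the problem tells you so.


Technique: telescoping — each term adds \frac{2}{q + 3} and subtracts the same expression advanced one index; that subtracted piece cancels against the next term's added copy — only the boundary terms survive.


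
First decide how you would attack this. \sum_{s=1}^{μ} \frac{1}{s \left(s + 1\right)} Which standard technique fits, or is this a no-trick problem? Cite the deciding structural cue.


Verdict: telescoping — the denominator's roots in \frac{1}{s \left(s + 1\right)} sit an integer apart: decomposition produces a self-cancelling chain.


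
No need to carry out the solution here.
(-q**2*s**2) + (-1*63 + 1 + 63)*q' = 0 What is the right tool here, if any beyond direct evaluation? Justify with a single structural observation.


Diagnosis: separation of variables — a product of single-variable factors, s**2 and q**2 — the textbook separable form.


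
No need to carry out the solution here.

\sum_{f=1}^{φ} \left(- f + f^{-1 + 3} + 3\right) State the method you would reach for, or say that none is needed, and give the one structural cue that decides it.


Method: no special technique — recognize the absence of structure: constant-multiple powers of f summed plainly, no special method required.


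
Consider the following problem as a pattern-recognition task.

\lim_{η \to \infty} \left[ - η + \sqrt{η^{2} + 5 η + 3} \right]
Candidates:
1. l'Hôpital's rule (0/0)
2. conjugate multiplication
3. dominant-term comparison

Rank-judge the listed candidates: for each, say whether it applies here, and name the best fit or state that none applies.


Method: conjugate multiplication — neither \sqrt{η^{2} + 5 η + 3} nor η converges alone, so rewrite their difference as a conjugate-rationalized quotient first.
- l'Hôpital's rule (0/0): the expression is a difference driving to ∞ − ∞, not a 0/0 quotient — there is no ratio for the rule to differentiate.
- conjugate multiplication — a fit — the right tool for this form.
- dominant-term comparison: no ranking of term growth rates resolves the limit here.


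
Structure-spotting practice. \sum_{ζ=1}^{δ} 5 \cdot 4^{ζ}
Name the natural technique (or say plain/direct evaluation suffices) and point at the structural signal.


Method: the geometric series formula — check a ratio of consecutive terms: it is 4, independent of the index, so the geometric formula closes the sum.


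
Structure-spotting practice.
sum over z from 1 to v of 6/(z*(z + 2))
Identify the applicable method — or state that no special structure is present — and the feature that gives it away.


Best approach: telescoping — split 6/(z*(z + 2)) by partial fractions and the pieces are one function at shifted arguments — interior terms cancel.


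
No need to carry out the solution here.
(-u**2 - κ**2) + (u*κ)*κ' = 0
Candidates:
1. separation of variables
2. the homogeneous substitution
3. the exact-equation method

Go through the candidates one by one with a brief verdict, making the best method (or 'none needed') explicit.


Technique: the homogeneous substitution — scaling u and κ together leaves the slope fixed — it depends only on κ/u, so substitute the ratio. A Bernoulli substitution is a fair alternative on this equation directly; the homogeneous reading takes it as given.
- separation of variables — the two dependences do not factor apart.
- the homogeneous substitution — yes, a natural case for it.
- the exact-equation method — no potential function has this form as its differential, as written.


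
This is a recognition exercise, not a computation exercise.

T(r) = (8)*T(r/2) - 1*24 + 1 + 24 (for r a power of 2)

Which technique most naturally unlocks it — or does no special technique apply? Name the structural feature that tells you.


Method: the master substitution — the argument shrinks by the factor 2, so measure the index on a logarithmic scale and the recursion becomes a shift.


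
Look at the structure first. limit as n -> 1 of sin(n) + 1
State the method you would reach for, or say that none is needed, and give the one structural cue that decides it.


Method: no special technique — no vanishing denominator and no indeterminate clash at the point — evaluation is immediate.


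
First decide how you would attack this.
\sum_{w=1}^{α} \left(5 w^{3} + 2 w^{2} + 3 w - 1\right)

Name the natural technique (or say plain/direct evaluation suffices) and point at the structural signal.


Diagnosis: no special technique — constant-multiple powers of w with no cancellation partners and no common ratio — use the standard power-sum formulas.


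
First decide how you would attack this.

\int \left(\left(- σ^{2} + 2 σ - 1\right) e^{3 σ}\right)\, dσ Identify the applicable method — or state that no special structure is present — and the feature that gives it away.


Verdict: integration by parts — differentiate - σ^{2} + 2 σ - 1, integrate e^{3 σ}: each pass lowers the polynomial degree, so parts terminates.


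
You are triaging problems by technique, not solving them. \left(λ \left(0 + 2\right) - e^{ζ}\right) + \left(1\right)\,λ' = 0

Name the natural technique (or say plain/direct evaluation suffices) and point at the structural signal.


Technique: a linear integrating factor — the unknown enters only to the first power against a nonzero forcing term — the integrating-factor template applies directly.


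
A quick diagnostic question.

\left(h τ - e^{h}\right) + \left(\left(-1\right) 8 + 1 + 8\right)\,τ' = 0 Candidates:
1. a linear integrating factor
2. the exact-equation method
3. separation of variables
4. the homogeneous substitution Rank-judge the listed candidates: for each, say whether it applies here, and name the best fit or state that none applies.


Diagnosis: a linear integrating factor — τ enters only linearly with coefficient h; multiply by exp of the integral of h and the left side becomes one derivative.
- a linear integrating factor: applicable, and directly so.
- the exact-equation method — exactness fails on the nose — the mixed partials do not match.
- separation of variables — no division isolates the independent variable from the unknown.
- the homogeneous substitution — rescaling both variables together changes the slope, so no ratio substitution collapses it.


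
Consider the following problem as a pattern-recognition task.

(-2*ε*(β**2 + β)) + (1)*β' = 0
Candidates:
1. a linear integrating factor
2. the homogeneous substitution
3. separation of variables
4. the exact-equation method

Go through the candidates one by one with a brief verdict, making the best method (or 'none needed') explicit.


Technique: separation of variables — separating collects all β-dependence with the derivative and leaves all ε-dependence opposite: variables separate. A Bernoulli substitution applies to this equation as given; separation takes the same equation in its displayed form.
- a linear integrating factor: the unknown enters nonlinearly (through a power, a denominator, or a transcendental function), which the linear integrating-factor recipe cannot absorb as-is — any repair would come from a preliminary substitution, not the factor.
- the homogeneous substitution: solved for the derivative, the right side changes under joint scaling of the two variables.
- separation of variables — applies; the problem has the shape this method handles.
- the exact-equation method: the mixed-partials test fails on this split — it is not an exact differential as presented.


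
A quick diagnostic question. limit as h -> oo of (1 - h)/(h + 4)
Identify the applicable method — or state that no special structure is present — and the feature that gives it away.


Method: dominant-term comparison — growth-rate triage: the leading powers of h decide the limit, everything else is noise. Viewed as a single quotient this is an ∞/∞ form — an at-infinity application of l'Hôpital's rule would also resolve it; comparing leading growth reads the answer without differentiating.


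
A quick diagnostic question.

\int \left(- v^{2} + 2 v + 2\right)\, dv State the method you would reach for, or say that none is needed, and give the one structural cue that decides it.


Method: no special technique — the integrand is a sum of constant multiples of powers of v — integrate term by term.


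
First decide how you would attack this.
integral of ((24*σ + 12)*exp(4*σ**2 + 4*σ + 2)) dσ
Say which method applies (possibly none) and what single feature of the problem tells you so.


Verdict: u-substitution — 24*σ + 12 matches the derivative of 4*σ**2 + 4*σ + 2 up to a constant; with u = 4*σ**2 + 4*σ + 2 the whole integrand folds into a function of u alone.


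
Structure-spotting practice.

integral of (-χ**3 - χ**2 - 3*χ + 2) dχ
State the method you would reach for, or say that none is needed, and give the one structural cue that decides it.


Verdict: no special technique — a term-by-term power-rule job in χ; no substitution or rearrangement earns its keep here.


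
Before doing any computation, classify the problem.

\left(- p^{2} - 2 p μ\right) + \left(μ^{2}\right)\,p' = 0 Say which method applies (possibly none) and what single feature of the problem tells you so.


Technique: the homogeneous substitution — the slope's numerator and denominator have matching total degree, so it depends only on p/μ and the ratio substitution collapses it. A Bernoulli substitution is a fair alternative on this equation directly; the homogeneous reading takes it as given.


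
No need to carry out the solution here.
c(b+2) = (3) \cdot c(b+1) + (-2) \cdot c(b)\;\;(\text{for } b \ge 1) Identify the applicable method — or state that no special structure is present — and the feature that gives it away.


Best approach: the characteristic-root method — try a geometric ansatz r^b: constant coefficients turn the recurrence into one polynomial equation in r.


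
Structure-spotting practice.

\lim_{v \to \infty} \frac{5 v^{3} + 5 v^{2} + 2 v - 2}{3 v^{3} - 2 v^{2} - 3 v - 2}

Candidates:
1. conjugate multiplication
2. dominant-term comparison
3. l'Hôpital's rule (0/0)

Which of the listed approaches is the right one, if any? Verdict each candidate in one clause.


Method: dominant-term comparison — as v grows, only the highest-degree terms matter — compare leading terms and read the limit off.
- conjugate multiplication: there is no infinity-minus-infinity radical difference to rationalize.
- dominant-term comparison: yes, a natural case for it.
- l'Hôpital's rule (0/0): no 0/0 form appears: written as one quotient, top and bottom both grow without bound, and the ratio is decided by their leading terms.


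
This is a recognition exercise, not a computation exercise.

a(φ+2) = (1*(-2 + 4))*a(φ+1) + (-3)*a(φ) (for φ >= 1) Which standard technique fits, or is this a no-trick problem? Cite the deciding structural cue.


Method: the characteristic-root method — every coefficient is a fixed number and the forcing is zero — substitute r^φ and read off the root equation.


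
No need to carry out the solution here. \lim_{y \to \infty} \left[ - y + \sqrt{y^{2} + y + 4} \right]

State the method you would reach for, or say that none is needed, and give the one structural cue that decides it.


Technique: conjugate multiplication — both pieces blow up but their difference is finite; the conjugate trick rationalizes \sqrt{y^{2} + y + 4} - y.


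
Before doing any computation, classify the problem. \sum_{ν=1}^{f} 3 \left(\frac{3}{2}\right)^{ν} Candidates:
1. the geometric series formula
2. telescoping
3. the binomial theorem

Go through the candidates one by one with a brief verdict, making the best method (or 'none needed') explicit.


Best approach: the geometric series formula — consecutive terms stand in a fixed index-free ratio — the geometric sum formula closes it.
- the geometric series formula: a fit — the right tool for this form.
- telescoping — the summand is not presented as a shifted difference — a telescoping rewrite may exist, but the displayed structure does not offer one.
- the binomial theorem — the terms do not reassemble into a binomial power.


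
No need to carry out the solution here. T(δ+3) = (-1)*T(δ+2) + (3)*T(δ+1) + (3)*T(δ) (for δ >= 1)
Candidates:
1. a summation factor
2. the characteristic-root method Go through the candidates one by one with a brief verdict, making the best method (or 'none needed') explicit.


Diagnosis: the characteristic-root method — shift-invariance with fixed coefficients calls for exponential trials; the characteristic polynomial finds every r^δ.
- a summation factor: a summation factor telescopes one-step recursions; this one carries higher-order memory.
- the characteristic-root method: yes, a natural case for it.


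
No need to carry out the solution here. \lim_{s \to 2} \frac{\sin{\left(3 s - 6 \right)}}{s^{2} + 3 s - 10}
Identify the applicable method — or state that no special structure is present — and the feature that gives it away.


Technique: l'Hôpital's rule (0/0) — numerator and denominator both vanish at 2 — a genuine 0/0 form, which is exactly when l'Hôpital applies. The standard small-argument limits would also carry it; the rule is the systematic route.


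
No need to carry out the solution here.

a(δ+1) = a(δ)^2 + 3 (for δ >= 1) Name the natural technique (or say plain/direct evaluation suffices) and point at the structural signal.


Technique: no special technique — the recurrence is nonlinear in the sequence terms; no linear-recurrence method fits it as written — one iterates or studies it directly.


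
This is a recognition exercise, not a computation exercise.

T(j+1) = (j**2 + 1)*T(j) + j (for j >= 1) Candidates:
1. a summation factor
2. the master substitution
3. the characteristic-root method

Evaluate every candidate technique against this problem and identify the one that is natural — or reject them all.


Diagnosis: a summation factor — one step of memory with a weight j**2 + 1 that changes as the index grows — the summation-factor construction is built for this.
- a summation factor — a fit — the right tool for this form.
- the master substitution — the recursion steps by a constant offset, so exponential reindexing is pointless.
- the characteristic-root method: an index-dependent weight blocks the pure exponential ansatz.


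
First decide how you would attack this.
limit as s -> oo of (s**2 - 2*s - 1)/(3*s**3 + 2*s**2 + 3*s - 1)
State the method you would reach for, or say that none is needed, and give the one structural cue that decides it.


Method: dominant-term comparison — growth-rate triage: the leading powers of s decide the limit, everything else is noise. As a single quotient, the ∞/∞ shape would yield to repeated differentiation as well — the growth comparison gets there in one look.


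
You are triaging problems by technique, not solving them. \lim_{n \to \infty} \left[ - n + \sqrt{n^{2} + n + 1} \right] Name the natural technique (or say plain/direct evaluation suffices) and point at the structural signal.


Best approach: conjugate multiplication — two divergent pieces with a minus sign between them and a radical in the mix: rationalize \sqrt{n^{2} + n + 1} - n before any limit law applies.


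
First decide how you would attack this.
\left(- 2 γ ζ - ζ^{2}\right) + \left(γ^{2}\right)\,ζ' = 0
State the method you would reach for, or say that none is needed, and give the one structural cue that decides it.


Diagnosis: the homogeneous substitution — the slope is degree-zero homogeneous: the ratio substitution v = ζ/γ collapses it. Rearranged, this also fits the Bernoulli template directly; the homogeneous substitution reads the structure without the rearrangement.


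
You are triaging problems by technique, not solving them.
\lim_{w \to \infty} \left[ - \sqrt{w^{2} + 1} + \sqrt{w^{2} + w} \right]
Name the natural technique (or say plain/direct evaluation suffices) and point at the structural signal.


Technique: conjugate multiplication — neither \sqrt{w^{2} + w} nor \sqrt{w^{2} + 1} converges alone, so rewrite their difference as a conjugate-rationalized quotient first.


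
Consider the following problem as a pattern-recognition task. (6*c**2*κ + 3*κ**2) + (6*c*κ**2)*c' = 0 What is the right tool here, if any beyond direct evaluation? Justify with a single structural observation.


Method: the exact-equation method — the cross partial derivatives of 6*c**2*κ + 3*κ**2 and 6*c*κ**2 agree, so the left side is the total differential of one potential in κ and c.


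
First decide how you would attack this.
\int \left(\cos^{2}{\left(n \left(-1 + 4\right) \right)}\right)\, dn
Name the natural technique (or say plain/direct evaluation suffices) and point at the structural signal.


Best approach: a trigonometric identity — reduce \cos^{2}{\left(n \left(-1 + 4\right) \right)} with the power-reduction formula and the integral becomes first-degree trigonometry.


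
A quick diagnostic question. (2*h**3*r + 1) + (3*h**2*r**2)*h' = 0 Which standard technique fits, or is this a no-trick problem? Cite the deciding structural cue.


Diagnosis: the exact-equation method — 2*h**3*r + 1 and 3*h**2*r**2 pass the exactness check on the nose, so no integrating factor in r or h is needed at all.


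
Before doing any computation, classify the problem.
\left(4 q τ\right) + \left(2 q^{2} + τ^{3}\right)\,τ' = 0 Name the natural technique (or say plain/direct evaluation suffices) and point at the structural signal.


Technique: the exact-equation method — because the two cross partials coincide, the form is conservative as written — recover its potential in (q, τ).


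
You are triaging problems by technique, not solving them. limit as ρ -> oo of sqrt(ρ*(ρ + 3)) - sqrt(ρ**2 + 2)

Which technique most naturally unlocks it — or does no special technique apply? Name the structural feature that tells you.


Best approach: conjugate multiplication — an infinity-minus-infinity difference with a surviving radical — multiply by the conjugate to cancel the divergence.


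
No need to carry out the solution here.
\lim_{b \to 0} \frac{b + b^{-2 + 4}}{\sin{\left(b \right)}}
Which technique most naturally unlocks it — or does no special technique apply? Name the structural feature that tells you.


Diagnosis: l'Hôpital's rule (0/0) — numerator and denominator both vanish at 0 — a genuine 0/0 form, which is exactly when l'Hôpital applies. One could equally expand both pieces locally and compare leading terms; the rule does that in one stroke.


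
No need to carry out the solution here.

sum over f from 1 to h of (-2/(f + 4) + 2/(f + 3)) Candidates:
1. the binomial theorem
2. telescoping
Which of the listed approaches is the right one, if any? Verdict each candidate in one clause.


Technique: telescoping — spot the paired structure — each term adds 2/(f + 3) and subtracts its successor value, which the next term restores: the definition of a telescoping chain.
- the binomial theorem — no binomial coefficients pair up with complementary powers here.
- telescoping: yes — fits the structure here.


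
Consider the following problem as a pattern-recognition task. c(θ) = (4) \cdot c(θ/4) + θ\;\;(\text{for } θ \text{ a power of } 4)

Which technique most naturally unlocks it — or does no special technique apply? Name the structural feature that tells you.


Diagnosis: the master substitution — the argument shrinks by the factor 4, so measure the index on a logarithmic scale and the recursion becomes a shift.


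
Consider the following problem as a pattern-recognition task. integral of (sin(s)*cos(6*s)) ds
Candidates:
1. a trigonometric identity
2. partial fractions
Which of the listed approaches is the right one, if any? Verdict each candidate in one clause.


Verdict: a trigonometric identity — two sinusoids at different rates multiply in sin(s)*cos(6*s); the product-to-sum identity uncouples them.
- a trigonometric identity — applies; the problem has the shape this method handles.
- partial fractions — there is no rational-function structure to decompose.


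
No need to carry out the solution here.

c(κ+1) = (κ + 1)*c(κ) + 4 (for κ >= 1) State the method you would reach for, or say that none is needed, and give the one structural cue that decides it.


Diagnosis: a summation factor — first-order linear but the coefficient κ + 1 moves with the index — divide by the cumulative product and telescope.


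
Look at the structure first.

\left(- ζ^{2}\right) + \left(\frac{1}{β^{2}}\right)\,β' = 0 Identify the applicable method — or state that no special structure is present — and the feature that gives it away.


Diagnosis: separation of variables — separating collects all β-dependence with the derivative and leaves all ζ-dependence opposite: variables separate. The cross-partial test also passes here (vacuously, each side single-variable); the potential-function route would work, separation is simply more immediate.


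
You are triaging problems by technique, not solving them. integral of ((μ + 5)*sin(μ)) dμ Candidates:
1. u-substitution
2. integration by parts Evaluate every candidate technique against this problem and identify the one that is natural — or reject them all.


Method: integration by parts — μ + 5 dies after finitely many derivatives while sin(μ) cycles under integration — the tabular/parts setup.
- u-substitution — no subexpression of the integrand serves as a whole-integral substitution inner — individual terms may offer their own, but none carries its derivative as a factor of the full integrand; a working change of variable would have to be constructed from outside the expression.
- integration by parts: applicable, and directly so.


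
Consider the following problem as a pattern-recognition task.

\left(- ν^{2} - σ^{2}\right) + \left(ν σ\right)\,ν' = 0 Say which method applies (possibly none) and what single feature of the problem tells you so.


Verdict: the homogeneous substitution — scaling σ and ν together leaves the slope fixed — it depends only on ν/σ, so substitute the ratio. A Bernoulli substitution is a fair alternative on this equation directly; the homogeneous reading takes it as given.


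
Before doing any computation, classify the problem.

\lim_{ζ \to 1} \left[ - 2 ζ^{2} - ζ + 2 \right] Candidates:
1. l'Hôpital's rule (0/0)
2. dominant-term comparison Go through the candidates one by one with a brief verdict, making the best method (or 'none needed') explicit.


Best approach: no special technique — no denominator vanishes and nothing blows up at 1: direct substitution is the whole computation.
- l'Hôpital's rule (0/0) — substituting the point gives a finite value outright — there is no indeterminate clash to repair.
- dominant-term comparison: this limit is not decided by comparing leading-term growth at infinity.


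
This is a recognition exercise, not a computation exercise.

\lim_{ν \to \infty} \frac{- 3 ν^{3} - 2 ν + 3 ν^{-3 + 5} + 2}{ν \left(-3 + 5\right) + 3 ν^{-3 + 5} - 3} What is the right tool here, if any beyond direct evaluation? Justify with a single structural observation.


Diagnosis: dominant-term comparison — growth-rate triage: the leading powers of ν decide the limit, everything else is noise. l'Hôpital's at-infinity variant applies to the expression viewed as a single quotient; the leading-term comparison is the direct route.


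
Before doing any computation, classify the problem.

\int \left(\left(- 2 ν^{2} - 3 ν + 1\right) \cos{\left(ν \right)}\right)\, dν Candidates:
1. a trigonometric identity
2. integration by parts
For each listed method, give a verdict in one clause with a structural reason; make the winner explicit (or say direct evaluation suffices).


Verdict: integration by parts — a polynomial - 2 ν^{2} - 3 ν + 1 against the kernel \cos{\left(ν \right)} is the signature bounded-ladder case for integration by parts.
- a trigonometric identity: there is no trigonometric structure whose rewriting would simplify the integrand.
- integration by parts: yes — fits the structure here.


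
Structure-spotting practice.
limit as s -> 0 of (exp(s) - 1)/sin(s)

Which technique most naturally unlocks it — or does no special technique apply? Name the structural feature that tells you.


Diagnosis: l'Hôpital's rule (0/0) — both numerator and denominator vanish at 0: the genuine 0/0 indeterminate that l'Hôpital exists for. The standard small-argument limits would also carry it; the rule is the systematic route.


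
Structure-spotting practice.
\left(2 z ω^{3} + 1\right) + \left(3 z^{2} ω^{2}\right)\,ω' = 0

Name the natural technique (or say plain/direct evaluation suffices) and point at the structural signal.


Best approach: the exact-equation method — the mixed-partials test passes for 2 z ω^{3} + 1 and 3 z^{2} ω^{2}, so a potential function exists as presented.


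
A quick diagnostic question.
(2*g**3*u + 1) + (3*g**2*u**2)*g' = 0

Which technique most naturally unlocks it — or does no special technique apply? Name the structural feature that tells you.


Best approach: the exact-equation method — equality of cross partials is the green light — assemble the potential function term by term.


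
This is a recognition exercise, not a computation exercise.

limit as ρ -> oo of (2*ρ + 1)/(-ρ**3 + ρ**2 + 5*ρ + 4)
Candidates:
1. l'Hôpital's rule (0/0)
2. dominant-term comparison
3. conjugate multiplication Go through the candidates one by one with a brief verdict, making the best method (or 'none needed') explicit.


Technique: dominant-term comparison — at large ρ only the top-degree terms survive; compare the leading terms and the limit falls out.
- l'Hôpital's rule (0/0) — as a single quotient the expression runs to ∞/∞ at the limit point — an at-infinity form of the rule would apply, though the leading-growth comparison is the direct reading.
- dominant-term comparison: yes, a natural case for it.
- conjugate multiplication: rationalization has no target — no divergent radical difference appears.


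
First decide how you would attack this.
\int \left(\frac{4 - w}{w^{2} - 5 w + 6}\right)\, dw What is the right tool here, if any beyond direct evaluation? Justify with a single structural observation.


Technique: partial fractions — the bottom, w^{2} - 5 w + 6, comes apart into simple factors, and a proper rational function over split factors decomposes.


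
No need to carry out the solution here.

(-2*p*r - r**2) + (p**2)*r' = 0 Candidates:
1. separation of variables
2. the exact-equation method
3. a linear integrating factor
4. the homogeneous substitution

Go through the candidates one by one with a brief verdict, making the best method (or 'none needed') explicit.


Verdict: the homogeneous substitution — scaling p and r together leaves the slope fixed — it depends only on r/p, so substitute the ratio. Rearranged, this also fits the Bernoulli template directly; the homogeneous substitution reads the structure without the rearrangement.
- separation of variables: the two dependences do not factor apart.
- the exact-equation method — exactness fails on the nose — the mixed partials do not match.
- a linear integrating factor — a nonlinear term in the unknown puts this outside the integrating-factor template.
- the homogeneous substitution — yes, a natural case for it.


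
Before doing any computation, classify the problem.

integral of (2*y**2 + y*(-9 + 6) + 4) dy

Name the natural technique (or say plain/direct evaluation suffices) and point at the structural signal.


Diagnosis: no special technique — scan for structure and find none: constant multiples of powers of y, integrate directly.


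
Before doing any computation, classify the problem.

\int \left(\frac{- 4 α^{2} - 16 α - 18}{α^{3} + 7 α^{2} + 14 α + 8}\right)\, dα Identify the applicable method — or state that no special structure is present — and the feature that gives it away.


Best approach: partial fractions — α^{3} + 7 α^{2} + 14 α + 8 splits into linear pieces, so the quotient is a sum of simple fractions — decompose before integrating.


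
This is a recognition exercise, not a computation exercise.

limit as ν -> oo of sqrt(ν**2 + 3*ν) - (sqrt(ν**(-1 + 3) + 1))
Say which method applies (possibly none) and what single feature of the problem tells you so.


Technique: conjugate multiplication — neither sqrt(ν**2 + 3*ν) nor sqrt(ν**(-1 + 3) + 1) converges alone, so rewrite their difference as a conjugate-rationalized quotient first.


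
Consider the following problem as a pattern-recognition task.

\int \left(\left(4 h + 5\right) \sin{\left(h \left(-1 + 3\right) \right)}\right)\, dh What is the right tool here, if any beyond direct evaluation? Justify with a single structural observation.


Best approach: integration by parts — 4 h + 5 dies after finitely many derivatives while \sin{\left(h \left(-1 + 3\right) \right)} cycles under integration — the tabular/parts setup.
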